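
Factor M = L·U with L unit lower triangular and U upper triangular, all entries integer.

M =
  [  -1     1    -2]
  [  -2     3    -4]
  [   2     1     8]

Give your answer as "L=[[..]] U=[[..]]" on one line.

  row1 -= 2·row0 → [0,1,0]
  row2 -= -2·row0 → [0,3,4]
  row2 -= 3·row1 → [0,0,4]

L=[[1,0,0],[2,1,0],[-2,3,1]] U=[[-1,1,-2],[0,1,0],[0,0,4]]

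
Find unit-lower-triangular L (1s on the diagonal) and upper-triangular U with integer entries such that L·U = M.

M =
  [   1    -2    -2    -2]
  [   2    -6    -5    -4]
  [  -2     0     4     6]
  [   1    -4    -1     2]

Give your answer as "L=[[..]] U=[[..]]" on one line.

L=[[1,0,0,0],[2,1,0,0],[-2,2,1,0],[1,1,1,1]] U=[[1,-2,-2,-2],[0,-2,-1,0],[0,0,2,2],[0,0,0,2]]

  r1 -= 2·r0 → [0,-2,-1,0]
  r2 -= -2·r0 → [0,-4,0,2]
  r3 -= 1·r0 → [0,-2,1,4]
  r2 -= 2·r1 → [0,0,2,2]
  r3 -= 1·r1 → [0,0,2,4]
  r3 -= 1·r2 → [0,0,0,2]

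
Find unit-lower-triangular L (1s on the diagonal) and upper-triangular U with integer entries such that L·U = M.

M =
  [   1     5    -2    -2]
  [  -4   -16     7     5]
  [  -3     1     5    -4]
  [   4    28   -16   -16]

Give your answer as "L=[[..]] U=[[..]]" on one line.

  r1 -= -4·r0 → [0,4,-1,-3]
  r2 -= -3·r0 → [0,16,-1,-10]
  r3 -= 4·r0 → [0,8,-8,-8]
  r2 -= 4·r1 → [0,0,3,2]
  r3 -= 2·r1 → [0,0,-6,-2]
  r3 -= -2·r2 → [0,0,0,2]

L=[[1,0,0,0],[-4,1,0,0],[-3,4,1,0],[4,2,-2,1]] U=[[1,5,-2,-2],[0,4,-1,-3],[0,0,3,2],[0,0,0,2]]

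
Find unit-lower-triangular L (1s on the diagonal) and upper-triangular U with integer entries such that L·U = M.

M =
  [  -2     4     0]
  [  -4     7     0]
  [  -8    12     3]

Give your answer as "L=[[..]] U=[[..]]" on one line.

  row1 -= 2·row0 → [0,-1,0]
  row2 -= 4·row0 → [0,-4,3]
  row2 -= 4·row1 → [0,0,3]

L=[[1,0,0],[2,1,0],[4,4,1]] U=[[-2,4,0],[0,-1,0],[0,0,3]]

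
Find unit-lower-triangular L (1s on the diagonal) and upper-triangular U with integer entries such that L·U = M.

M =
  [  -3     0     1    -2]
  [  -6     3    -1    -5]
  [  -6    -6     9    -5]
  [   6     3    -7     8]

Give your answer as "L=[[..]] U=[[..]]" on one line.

L=[[1,0,0,0],[2,1,0,0],[2,-2,1,0],[-2,1,-2,1]] U=[[-3,0,1,-2],[0,3,-3,-1],[0,0,1,-3],[0,0,0,-1]]

  r1 -= 2·r0 → [0,3,-3,-1]
  r2 -= 2·r0 → [0,-6,7,-1]
  r3 -= -2·r0 → [0,3,-5,4]
  r2 -= -2·r1 → [0,0,1,-3]
  r3 -= 1·r1 → [0,0,-2,5]
  r3 -= -2·r2 → [0,0,0,-1]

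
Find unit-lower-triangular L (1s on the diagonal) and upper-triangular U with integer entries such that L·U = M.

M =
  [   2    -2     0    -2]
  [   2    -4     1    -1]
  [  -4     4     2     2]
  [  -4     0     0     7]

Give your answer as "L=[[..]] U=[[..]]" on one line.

L=[[1,0,0,0],[1,1,0,0],[-2,0,1,0],[-2,2,-1,1]] U=[[2,-2,0,-2],[0,-2,1,1],[0,0,2,-2],[0,0,0,-1]]

  row1 -= 1·row0 → [0,-2,1,1]
  row2 -= -2·row0 → [0,0,2,-2]
  row3 -= -2·row0 → [0,-4,0,3]
  row2 -= 0·row1 → [0,0,2,-2]
  row3 -= 2·row1 → [0,0,-2,1]
  row3 -= -1·row2 → [0,0,0,-1]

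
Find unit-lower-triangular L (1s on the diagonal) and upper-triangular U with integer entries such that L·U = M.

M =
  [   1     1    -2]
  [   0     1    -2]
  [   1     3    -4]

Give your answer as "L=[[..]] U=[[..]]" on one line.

L=[[1,0,0],[0,1,0],[1,2,1]] U=[[1,1,-2],[0,1,-2],[0,0,2]]

  row1 -= 0·row0 → [0,1,-2]
  row2 -= 1·row0 → [0,2,-2]
  row2 -= 2·row1 → [0,0,2]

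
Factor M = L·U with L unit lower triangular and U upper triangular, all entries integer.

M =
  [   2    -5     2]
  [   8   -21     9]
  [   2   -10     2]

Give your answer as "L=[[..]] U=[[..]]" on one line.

  r1 -= 4·r0 → [0,-1,1]
  r2 -= 1·r0 → [0,-5,0]
  r2 -= 5·r1 → [0,0,-5]

L=[[1,0,0],[4,1,0],[1,5,1]] U=[[2,-5,2],[0,-1,1],[0,0,-5]]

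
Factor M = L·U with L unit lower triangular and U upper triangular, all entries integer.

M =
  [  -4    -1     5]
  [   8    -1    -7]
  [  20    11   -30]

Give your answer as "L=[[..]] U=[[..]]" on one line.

L=[[1,0,0],[-2,1,0],[-5,-2,1]] U=[[-4,-1,5],[0,-3,3],[0,0,1]]

  R1 -= -2·R0 → [0,-3,3]
  R2 -= -5·R0 → [0,6,-5]
  R2 -= -2·R1 → [0,0,1]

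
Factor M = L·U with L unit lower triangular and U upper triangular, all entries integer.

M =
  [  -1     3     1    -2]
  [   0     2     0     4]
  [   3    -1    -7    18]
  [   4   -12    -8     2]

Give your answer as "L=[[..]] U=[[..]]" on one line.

L=[[1,0,0,0],[0,1,0,0],[-3,4,1,0],[-4,0,1,1]] U=[[-1,3,1,-2],[0,2,0,4],[0,0,-4,-4],[0,0,0,-2]]

  R1 -= 0·R0 → [0,2,0,4]
  R2 -= -3·R0 → [0,8,-4,12]
  R3 -= -4·R0 → [0,0,-4,-6]
  R2 -= 4·R1 → [0,0,-4,-4]
  R3 -= 0·R1 → [0,0,-4,-6]
  R3 -= 1·R2 → [0,0,0,-2]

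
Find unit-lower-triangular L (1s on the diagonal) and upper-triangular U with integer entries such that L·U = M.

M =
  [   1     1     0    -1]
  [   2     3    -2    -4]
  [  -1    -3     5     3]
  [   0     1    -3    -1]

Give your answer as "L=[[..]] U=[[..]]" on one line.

  R1 -= 2·R0 → [0,1,-2,-2]
  R2 -= -1·R0 → [0,-2,5,2]
  R3 -= 0·R0 → [0,1,-3,-1]
  R2 -= -2·R1 → [0,0,1,-2]
  R3 -= 1·R1 → [0,0,-1,1]
  R3 -= -1·R2 → [0,0,0,-1]

L=[[1,0,0,0],[2,1,0,0],[-1,-2,1,0],[0,1,-1,1]] U=[[1,1,0,-1],[0,1,-2,-2],[0,0,1,-2],[0,0,0,-1]]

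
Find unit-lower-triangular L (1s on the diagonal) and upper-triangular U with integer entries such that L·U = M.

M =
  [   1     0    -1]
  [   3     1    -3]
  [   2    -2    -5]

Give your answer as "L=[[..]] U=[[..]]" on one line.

  R1 -= 3·R0 → [0,1,0]
  R2 -= 2·R0 → [0,-2,-3]
  R2 -= -2·R1 → [0,0,-3]

L=[[1,0,0],[3,1,0],[2,-2,1]] U=[[1,0,-1],[0,1,0],[0,0,-3]]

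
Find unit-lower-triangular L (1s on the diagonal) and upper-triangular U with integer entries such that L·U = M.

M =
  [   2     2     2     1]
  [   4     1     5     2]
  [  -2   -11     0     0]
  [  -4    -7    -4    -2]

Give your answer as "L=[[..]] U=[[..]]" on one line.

  R1 -= 2·R0 → [0,-3,1,0]
  R2 -= -1·R0 → [0,-9,2,1]
  R3 -= -2·R0 → [0,-3,0,0]
  R2 -= 3·R1 → [0,0,-1,1]
  R3 -= 1·R1 → [0,0,-1,0]
  R3 -= 1·R2 → [0,0,0,-1]

L=[[1,0,0,0],[2,1,0,0],[-1,3,1,0],[-2,1,1,1]] U=[[2,2,2,1],[0,-3,1,0],[0,0,-1,1],[0,0,0,-1]]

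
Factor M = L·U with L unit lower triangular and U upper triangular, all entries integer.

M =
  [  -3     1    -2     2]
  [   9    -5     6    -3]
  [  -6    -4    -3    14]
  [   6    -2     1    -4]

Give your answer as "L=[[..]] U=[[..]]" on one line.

  R1 -= -3·R0 → [0,-2,0,3]
  R2 -= 2·R0 → [0,-6,1,10]
  R3 -= -2·R0 → [0,0,-3,0]
  R2 -= 3·R1 → [0,0,1,1]
  R3 -= 0·R1 → [0,0,-3,0]
  R3 -= -3·R2 → [0,0,0,3]

L=[[1,0,0,0],[-3,1,0,0],[2,3,1,0],[-2,0,-3,1]] U=[[-3,1,-2,2],[0,-2,0,3],[0,0,1,1],[0,0,0,3]]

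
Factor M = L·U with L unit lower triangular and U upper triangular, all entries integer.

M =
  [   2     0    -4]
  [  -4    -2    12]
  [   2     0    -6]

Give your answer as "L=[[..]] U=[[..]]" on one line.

  row1 -= -2·row0 → [0,-2,4]
  row2 -= 1·row0 → [0,0,-2]
  row2 -= 0·row1 → [0,0,-2]

L=[[1,0,0],[-2,1,0],[1,0,1]] U=[[2,0,-4],[0,-2,4],[0,0,-2]]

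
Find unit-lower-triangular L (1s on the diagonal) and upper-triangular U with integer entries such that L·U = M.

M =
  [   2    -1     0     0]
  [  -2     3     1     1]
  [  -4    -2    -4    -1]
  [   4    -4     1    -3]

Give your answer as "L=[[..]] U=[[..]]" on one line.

L=[[1,0,0,0],[-1,1,0,0],[-2,-2,1,0],[2,-1,-1,1]] U=[[2,-1,0,0],[0,2,1,1],[0,0,-2,1],[0,0,0,-1]]

  R1 -= -1·R0 → [0,2,1,1]
  R2 -= -2·R0 → [0,-4,-4,-1]
  R3 -= 2·R0 → [0,-2,1,-3]
  R2 -= -2·R1 → [0,0,-2,1]
  R3 -= -1·R1 → [0,0,2,-2]
  R3 -= -1·R2 → [0,0,0,-1]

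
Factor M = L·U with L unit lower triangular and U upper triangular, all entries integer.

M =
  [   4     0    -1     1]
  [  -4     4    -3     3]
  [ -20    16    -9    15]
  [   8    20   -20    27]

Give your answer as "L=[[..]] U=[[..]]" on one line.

L=[[1,0,0,0],[-1,1,0,0],[-5,4,1,0],[2,5,1,1]] U=[[4,0,-1,1],[0,4,-4,4],[0,0,2,4],[0,0,0,1]]

  row1 -= -1·row0 → [0,4,-4,4]
  row2 -= -5·row0 → [0,16,-14,20]
  row3 -= 2·row0 → [0,20,-18,25]
  row2 -= 4·row1 → [0,0,2,4]
  row3 -= 5·row1 → [0,0,2,5]
  row3 -= 1·row2 → [0,0,0,1]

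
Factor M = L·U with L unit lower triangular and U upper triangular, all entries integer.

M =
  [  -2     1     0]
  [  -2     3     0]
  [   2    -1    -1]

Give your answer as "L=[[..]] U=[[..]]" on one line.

L=[[1,0,0],[1,1,0],[-1,0,1]] U=[[-2,1,0],[0,2,0],[0,0,-1]]

  R1 -= 1·R0 → [0,2,0]
  R2 -= -1·R0 → [0,0,-1]
  R2 -= 0·R1 → [0,0,-1]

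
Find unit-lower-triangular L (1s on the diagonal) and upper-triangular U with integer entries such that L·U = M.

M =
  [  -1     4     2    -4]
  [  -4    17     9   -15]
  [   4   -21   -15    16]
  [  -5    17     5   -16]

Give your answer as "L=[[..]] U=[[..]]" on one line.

  r1 -= 4·r0 → [0,1,1,1]
  r2 -= -4·r0 → [0,-5,-7,0]
  r3 -= 5·r0 → [0,-3,-5,4]
  r2 -= -5·r1 → [0,0,-2,5]
  r3 -= -3·r1 → [0,0,-2,7]
  r3 -= 1·r2 → [0,0,0,2]

L=[[1,0,0,0],[4,1,0,0],[-4,-5,1,0],[5,-3,1,1]] U=[[-1,4,2,-4],[0,1,1,1],[0,0,-2,5],[0,0,0,2]]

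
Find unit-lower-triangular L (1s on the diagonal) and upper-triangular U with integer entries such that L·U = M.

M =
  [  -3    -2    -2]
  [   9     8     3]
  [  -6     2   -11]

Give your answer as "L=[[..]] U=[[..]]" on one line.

  r1 -= -3·r0 → [0,2,-3]
  r2 -= 2·r0 → [0,6,-7]
  r2 -= 3·r1 → [0,0,2]

L=[[1,0,0],[-3,1,0],[2,3,1]] U=[[-3,-2,-2],[0,2,-3],[0,0,2]]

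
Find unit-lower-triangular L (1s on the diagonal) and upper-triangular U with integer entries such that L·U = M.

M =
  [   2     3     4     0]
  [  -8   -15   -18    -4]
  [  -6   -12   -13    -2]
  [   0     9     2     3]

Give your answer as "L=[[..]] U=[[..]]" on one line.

L=[[1,0,0,0],[-4,1,0,0],[-3,1,1,0],[0,-3,-4,1]] U=[[2,3,4,0],[0,-3,-2,-4],[0,0,1,2],[0,0,0,-1]]

  R1 -= -4·R0 → [0,-3,-2,-4]
  R2 -= -3·R0 → [0,-3,-1,-2]
  R3 -= 0·R0 → [0,9,2,3]
  R2 -= 1·R1 → [0,0,1,2]
  R3 -= -3·R1 → [0,0,-4,-9]
  R3 -= -4·R2 → [0,0,0,-1]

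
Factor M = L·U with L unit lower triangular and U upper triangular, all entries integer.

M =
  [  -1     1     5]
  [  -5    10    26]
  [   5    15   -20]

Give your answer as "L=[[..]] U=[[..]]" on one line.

L=[[1,0,0],[5,1,0],[-5,4,1]] U=[[-1,1,5],[0,5,1],[0,0,1]]

  row1 -= 5·row0 → [0,5,1]
  row2 -= -5·row0 → [0,20,5]
  row2 -= 4·row1 → [0,0,1]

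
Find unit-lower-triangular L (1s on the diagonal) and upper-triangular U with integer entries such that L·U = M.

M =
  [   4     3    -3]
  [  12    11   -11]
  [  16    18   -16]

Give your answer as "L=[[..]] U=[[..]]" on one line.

L=[[1,0,0],[3,1,0],[4,3,1]] U=[[4,3,-3],[0,2,-2],[0,0,2]]

  R1 -= 3·R0 → [0,2,-2]
  R2 -= 4·R0 → [0,6,-4]
  R2 -= 3·R1 → [0,0,2]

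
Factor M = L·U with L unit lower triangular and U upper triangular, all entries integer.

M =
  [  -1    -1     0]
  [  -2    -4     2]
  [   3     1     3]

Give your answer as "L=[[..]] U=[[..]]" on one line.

  r1 -= 2·r0 → [0,-2,2]
  r2 -= -3·r0 → [0,-2,3]
  r2 -= 1·r1 → [0,0,1]

L=[[1,0,0],[2,1,0],[-3,1,1]] U=[[-1,-1,0],[0,-2,2],[0,0,1]]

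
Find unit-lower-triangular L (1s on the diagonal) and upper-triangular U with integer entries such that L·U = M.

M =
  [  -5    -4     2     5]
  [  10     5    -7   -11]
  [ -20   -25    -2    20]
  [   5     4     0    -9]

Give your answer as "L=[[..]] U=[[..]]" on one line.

L=[[1,0,0,0],[-2,1,0,0],[4,3,1,0],[-1,0,-2,1]] U=[[-5,-4,2,5],[0,-3,-3,-1],[0,0,-1,3],[0,0,0,2]]

  R1 -= -2·R0 → [0,-3,-3,-1]
  R2 -= 4·R0 → [0,-9,-10,0]
  R3 -= -1·R0 → [0,0,2,-4]
  R2 -= 3·R1 → [0,0,-1,3]
  R3 -= 0·R1 → [0,0,2,-4]
  R3 -= -2·R2 → [0,0,0,2]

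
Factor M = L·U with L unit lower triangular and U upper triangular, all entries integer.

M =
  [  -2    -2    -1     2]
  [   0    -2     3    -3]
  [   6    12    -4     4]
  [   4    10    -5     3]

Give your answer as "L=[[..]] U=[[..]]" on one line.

  r1 -= 0·r0 → [0,-2,3,-3]
  r2 -= -3·r0 → [0,6,-7,10]
  r3 -= -2·r0 → [0,6,-7,7]
  r2 -= -3·r1 → [0,0,2,1]
  r3 -= -3·r1 → [0,0,2,-2]
  r3 -= 1·r2 → [0,0,0,-3]

L=[[1,0,0,0],[0,1,0,0],[-3,-3,1,0],[-2,-3,1,1]] U=[[-2,-2,-1,2],[0,-2,3,-3],[0,0,2,1],[0,0,0,-3]]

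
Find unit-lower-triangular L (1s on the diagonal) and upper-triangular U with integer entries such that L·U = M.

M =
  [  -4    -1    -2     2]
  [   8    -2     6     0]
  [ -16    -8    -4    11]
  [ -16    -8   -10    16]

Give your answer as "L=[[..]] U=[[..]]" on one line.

L=[[1,0,0,0],[-2,1,0,0],[4,1,1,0],[4,1,-2,1]] U=[[-4,-1,-2,2],[0,-4,2,4],[0,0,2,-1],[0,0,0,2]]

  R1 -= -2·R0 → [0,-4,2,4]
  R2 -= 4·R0 → [0,-4,4,3]
  R3 -= 4·R0 → [0,-4,-2,8]
  R2 -= 1·R1 → [0,0,2,-1]
  R3 -= 1·R1 → [0,0,-4,4]
  R3 -= -2·R2 → [0,0,0,2]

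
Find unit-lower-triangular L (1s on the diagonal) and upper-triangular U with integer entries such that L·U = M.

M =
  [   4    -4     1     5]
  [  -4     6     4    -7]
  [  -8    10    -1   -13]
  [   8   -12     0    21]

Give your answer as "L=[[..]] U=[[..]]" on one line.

L=[[1,0,0,0],[-1,1,0,0],[-2,1,1,0],[2,-2,-2,1]] U=[[4,-4,1,5],[0,2,5,-2],[0,0,-4,-1],[0,0,0,5]]

  row1 -= -1·row0 → [0,2,5,-2]
  row2 -= -2·row0 → [0,2,1,-3]
  row3 -= 2·row0 → [0,-4,-2,11]
  row2 -= 1·row1 → [0,0,-4,-1]
  row3 -= -2·row1 → [0,0,8,7]
  row3 -= -2·row2 → [0,0,0,5]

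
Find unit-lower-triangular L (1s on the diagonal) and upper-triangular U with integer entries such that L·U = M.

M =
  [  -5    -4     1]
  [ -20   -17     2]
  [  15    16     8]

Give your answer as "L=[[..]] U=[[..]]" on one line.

  r1 -= 4·r0 → [0,-1,-2]
  r2 -= -3·r0 → [0,4,11]
  r2 -= -4·r1 → [0,0,3]

L=[[1,0,0],[4,1,0],[-3,-4,1]] U=[[-5,-4,1],[0,-1,-2],[0,0,3]]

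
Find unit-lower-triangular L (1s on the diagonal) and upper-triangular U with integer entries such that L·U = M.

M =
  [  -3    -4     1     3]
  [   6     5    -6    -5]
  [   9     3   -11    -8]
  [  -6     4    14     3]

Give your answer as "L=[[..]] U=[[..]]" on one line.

L=[[1,0,0,0],[-2,1,0,0],[-3,3,1,0],[2,-4,-1,1]] U=[[-3,-4,1,3],[0,-3,-4,1],[0,0,4,-2],[0,0,0,-1]]

  r1 -= -2·r0 → [0,-3,-4,1]
  r2 -= -3·r0 → [0,-9,-8,1]
  r3 -= 2·r0 → [0,12,12,-3]
  r2 -= 3·r1 → [0,0,4,-2]
  r3 -= -4·r1 → [0,0,-4,1]
  r3 -= -1·r2 → [0,0,0,-1]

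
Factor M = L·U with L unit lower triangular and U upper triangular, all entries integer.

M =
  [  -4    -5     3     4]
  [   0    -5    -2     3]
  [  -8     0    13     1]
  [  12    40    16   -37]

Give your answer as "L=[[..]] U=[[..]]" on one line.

  r1 -= 0·r0 → [0,-5,-2,3]
  r2 -= 2·r0 → [0,10,7,-7]
  r3 -= -3·r0 → [0,25,25,-25]
  r2 -= -2·r1 → [0,0,3,-1]
  r3 -= -5·r1 → [0,0,15,-10]
  r3 -= 5·r2 → [0,0,0,-5]

L=[[1,0,0,0],[0,1,0,0],[2,-2,1,0],[-3,-5,5,1]] U=[[-4,-5,3,4],[0,-5,-2,3],[0,0,3,-1],[0,0,0,-5]]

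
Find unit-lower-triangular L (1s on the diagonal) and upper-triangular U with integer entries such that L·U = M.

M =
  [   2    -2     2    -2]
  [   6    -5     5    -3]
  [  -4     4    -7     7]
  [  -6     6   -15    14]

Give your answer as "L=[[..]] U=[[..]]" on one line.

  R1 -= 3·R0 → [0,1,-1,3]
  R2 -= -2·R0 → [0,0,-3,3]
  R3 -= -3·R0 → [0,0,-9,8]
  R2 -= 0·R1 → [0,0,-3,3]
  R3 -= 0·R1 → [0,0,-9,8]
  R3 -= 3·R2 → [0,0,0,-1]

L=[[1,0,0,0],[3,1,0,0],[-2,0,1,0],[-3,0,3,1]] U=[[2,-2,2,-2],[0,1,-1,3],[0,0,-3,3],[0,0,0,-1]]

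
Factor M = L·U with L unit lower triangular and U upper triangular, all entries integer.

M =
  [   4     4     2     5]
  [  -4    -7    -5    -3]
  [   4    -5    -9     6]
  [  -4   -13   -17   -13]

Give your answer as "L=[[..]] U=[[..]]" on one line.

L=[[1,0,0,0],[-1,1,0,0],[1,3,1,0],[-1,3,3,1]] U=[[4,4,2,5],[0,-3,-3,2],[0,0,-2,-5],[0,0,0,1]]

  row1 -= -1·row0 → [0,-3,-3,2]
  row2 -= 1·row0 → [0,-9,-11,1]
  row3 -= -1·row0 → [0,-9,-15,-8]
  row2 -= 3·row1 → [0,0,-2,-5]
  row3 -= 3·row1 → [0,0,-6,-14]
  row3 -= 3·row2 → [0,0,0,1]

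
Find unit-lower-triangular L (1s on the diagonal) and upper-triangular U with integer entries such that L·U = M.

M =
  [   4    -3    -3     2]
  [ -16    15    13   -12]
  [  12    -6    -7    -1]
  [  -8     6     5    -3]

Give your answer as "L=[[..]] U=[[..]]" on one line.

L=[[1,0,0,0],[-4,1,0,0],[3,1,1,0],[-2,0,-1,1]] U=[[4,-3,-3,2],[0,3,1,-4],[0,0,1,-3],[0,0,0,-2]]

  row1 -= -4·row0 → [0,3,1,-4]
  row2 -= 3·row0 → [0,3,2,-7]
  row3 -= -2·row0 → [0,0,-1,1]
  row2 -= 1·row1 → [0,0,1,-3]
  row3 -= 0·row1 → [0,0,-1,1]
  row3 -= -1·row2 → [0,0,0,-2]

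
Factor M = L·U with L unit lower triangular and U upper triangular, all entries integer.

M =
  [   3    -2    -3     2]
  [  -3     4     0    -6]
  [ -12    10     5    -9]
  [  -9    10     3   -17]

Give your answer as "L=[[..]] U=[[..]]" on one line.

  R1 -= -1·R0 → [0,2,-3,-4]
  R2 -= -4·R0 → [0,2,-7,-1]
  R3 -= -3·R0 → [0,4,-6,-11]
  R2 -= 1·R1 → [0,0,-4,3]
  R3 -= 2·R1 → [0,0,0,-3]
  R3 -= 0·R2 → [0,0,0,-3]

L=[[1,0,0,0],[-1,1,0,0],[-4,1,1,0],[-3,2,0,1]] U=[[3,-2,-3,2],[0,2,-3,-4],[0,0,-4,3],[0,0,0,-3]]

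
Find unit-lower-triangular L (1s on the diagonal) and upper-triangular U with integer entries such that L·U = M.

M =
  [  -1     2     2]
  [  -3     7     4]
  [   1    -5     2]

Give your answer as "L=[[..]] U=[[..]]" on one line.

  r1 -= 3·r0 → [0,1,-2]
  r2 -= -1·r0 → [0,-3,4]
  r2 -= -3·r1 → [0,0,-2]

L=[[1,0,0],[3,1,0],[-1,-3,1]] U=[[-1,2,2],[0,1,-2],[0,0,-2]]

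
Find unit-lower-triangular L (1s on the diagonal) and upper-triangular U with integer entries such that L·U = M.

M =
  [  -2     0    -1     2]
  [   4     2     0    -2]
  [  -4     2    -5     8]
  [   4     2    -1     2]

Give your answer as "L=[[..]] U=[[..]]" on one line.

L=[[1,0,0,0],[-2,1,0,0],[2,1,1,0],[-2,1,1,1]] U=[[-2,0,-1,2],[0,2,-2,2],[0,0,-1,2],[0,0,0,2]]

  row1 -= -2·row0 → [0,2,-2,2]
  row2 -= 2·row0 → [0,2,-3,4]
  row3 -= -2·row0 → [0,2,-3,6]
  row2 -= 1·row1 → [0,0,-1,2]
  row3 -= 1·row1 → [0,0,-1,4]
  row3 -= 1·row2 → [0,0,0,2]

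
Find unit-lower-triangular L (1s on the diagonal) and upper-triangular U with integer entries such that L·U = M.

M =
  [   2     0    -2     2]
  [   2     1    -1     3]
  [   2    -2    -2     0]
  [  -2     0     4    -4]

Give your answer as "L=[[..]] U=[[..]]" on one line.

  row1 -= 1·row0 → [0,1,1,1]
  row2 -= 1·row0 → [0,-2,0,-2]
  row3 -= -1·row0 → [0,0,2,-2]
  row2 -= -2·row1 → [0,0,2,0]
  row3 -= 0·row1 → [0,0,2,-2]
  row3 -= 1·row2 → [0,0,0,-2]

L=[[1,0,0,0],[1,1,0,0],[1,-2,1,0],[-1,0,1,1]] U=[[2,0,-2,2],[0,1,1,1],[0,0,2,0],[0,0,0,-2]]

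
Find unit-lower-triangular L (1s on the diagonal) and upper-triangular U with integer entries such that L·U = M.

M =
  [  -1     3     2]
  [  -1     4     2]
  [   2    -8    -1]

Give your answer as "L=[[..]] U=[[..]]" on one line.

L=[[1,0,0],[1,1,0],[-2,-2,1]] U=[[-1,3,2],[0,1,0],[0,0,3]]

  r1 -= 1·r0 → [0,1,0]
  r2 -= -2·r0 → [0,-2,3]
  r2 -= -2·r1 → [0,0,3]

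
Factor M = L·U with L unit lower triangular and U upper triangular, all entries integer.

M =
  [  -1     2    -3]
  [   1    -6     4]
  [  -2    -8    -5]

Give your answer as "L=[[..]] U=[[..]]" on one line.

  row1 -= -1·row0 → [0,-4,1]
  row2 -= 2·row0 → [0,-12,1]
  row2 -= 3·row1 → [0,0,-2]

L=[[1,0,0],[-1,1,0],[2,3,1]] U=[[-1,2,-3],[0,-4,1],[0,0,-2]]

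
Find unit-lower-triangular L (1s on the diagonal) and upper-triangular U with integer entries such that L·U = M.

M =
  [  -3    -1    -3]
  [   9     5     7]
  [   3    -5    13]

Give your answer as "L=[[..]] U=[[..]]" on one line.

L=[[1,0,0],[-3,1,0],[-1,-3,1]] U=[[-3,-1,-3],[0,2,-2],[0,0,4]]

  r1 -= -3·r0 → [0,2,-2]
  r2 -= -1·r0 → [0,-6,10]
  r2 -= -3·r1 → [0,0,4]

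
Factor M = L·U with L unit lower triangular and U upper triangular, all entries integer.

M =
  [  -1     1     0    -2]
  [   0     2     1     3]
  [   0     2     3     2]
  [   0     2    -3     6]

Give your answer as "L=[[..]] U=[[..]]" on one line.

  R1 -= 0·R0 → [0,2,1,3]
  R2 -= 0·R0 → [0,2,3,2]
  R3 -= 0·R0 → [0,2,-3,6]
  R2 -= 1·R1 → [0,0,2,-1]
  R3 -= 1·R1 → [0,0,-4,3]
  R3 -= -2·R2 → [0,0,0,1]

L=[[1,0,0,0],[0,1,0,0],[0,1,1,0],[0,1,-2,1]] U=[[-1,1,0,-2],[0,2,1,3],[0,0,2,-1],[0,0,0,1]]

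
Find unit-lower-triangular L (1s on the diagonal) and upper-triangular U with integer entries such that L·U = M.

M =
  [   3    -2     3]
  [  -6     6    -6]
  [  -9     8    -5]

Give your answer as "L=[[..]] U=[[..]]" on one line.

  R1 -= -2·R0 → [0,2,0]
  R2 -= -3·R0 → [0,2,4]
  R2 -= 1·R1 → [0,0,4]

L=[[1,0,0],[-2,1,0],[-3,1,1]] U=[[3,-2,3],[0,2,0],[0,0,4]]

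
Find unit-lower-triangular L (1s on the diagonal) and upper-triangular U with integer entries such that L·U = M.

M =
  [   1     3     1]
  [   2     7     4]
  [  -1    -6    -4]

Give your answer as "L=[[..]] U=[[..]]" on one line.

  R1 -= 2·R0 → [0,1,2]
  R2 -= -1·R0 → [0,-3,-3]
  R2 -= -3·R1 → [0,0,3]

L=[[1,0,0],[2,1,0],[-1,-3,1]] U=[[1,3,1],[0,1,2],[0,0,3]]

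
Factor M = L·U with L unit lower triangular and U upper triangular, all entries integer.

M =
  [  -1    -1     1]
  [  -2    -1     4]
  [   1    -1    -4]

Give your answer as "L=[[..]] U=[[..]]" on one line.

L=[[1,0,0],[2,1,0],[-1,-2,1]] U=[[-1,-1,1],[0,1,2],[0,0,1]]

  R1 -= 2·R0 → [0,1,2]
  R2 -= -1·R0 → [0,-2,-3]
  R2 -= -2·R1 → [0,0,1]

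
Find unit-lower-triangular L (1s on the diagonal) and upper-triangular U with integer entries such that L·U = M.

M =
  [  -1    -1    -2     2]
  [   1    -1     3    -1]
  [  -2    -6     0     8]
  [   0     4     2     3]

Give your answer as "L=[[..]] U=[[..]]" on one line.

  r1 -= -1·r0 → [0,-2,1,1]
  r2 -= 2·r0 → [0,-4,4,4]
  r3 -= 0·r0 → [0,4,2,3]
  r2 -= 2·r1 → [0,0,2,2]
  r3 -= -2·r1 → [0,0,4,5]
  r3 -= 2·r2 → [0,0,0,1]

L=[[1,0,0,0],[-1,1,0,0],[2,2,1,0],[0,-2,2,1]] U=[[-1,-1,-2,2],[0,-2,1,1],[0,0,2,2],[0,0,0,1]]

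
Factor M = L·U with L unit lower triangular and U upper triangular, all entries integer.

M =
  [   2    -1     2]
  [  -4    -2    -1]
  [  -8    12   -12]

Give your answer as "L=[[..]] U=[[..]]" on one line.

L=[[1,0,0],[-2,1,0],[-4,-2,1]] U=[[2,-1,2],[0,-4,3],[0,0,2]]

  row1 -= -2·row0 → [0,-4,3]
  row2 -= -4·row0 → [0,8,-4]
  row2 -= -2·row1 → [0,0,2]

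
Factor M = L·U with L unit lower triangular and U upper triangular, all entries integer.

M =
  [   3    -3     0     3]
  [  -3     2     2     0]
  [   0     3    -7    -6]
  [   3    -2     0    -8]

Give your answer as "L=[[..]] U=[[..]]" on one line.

L=[[1,0,0,0],[-1,1,0,0],[0,-3,1,0],[1,-1,-2,1]] U=[[3,-3,0,3],[0,-1,2,3],[0,0,-1,3],[0,0,0,-2]]

  r1 -= -1·r0 → [0,-1,2,3]
  r2 -= 0·r0 → [0,3,-7,-6]
  r3 -= 1·r0 → [0,1,0,-11]
  r2 -= -3·r1 → [0,0,-1,3]
  r3 -= -1·r1 → [0,0,2,-8]
  r3 -= -2·r2 → [0,0,0,-2]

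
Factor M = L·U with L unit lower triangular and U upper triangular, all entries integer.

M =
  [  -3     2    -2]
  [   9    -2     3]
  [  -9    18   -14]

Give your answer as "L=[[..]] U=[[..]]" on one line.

  row1 -= -3·row0 → [0,4,-3]
  row2 -= 3·row0 → [0,12,-8]
  row2 -= 3·row1 → [0,0,1]

L=[[1,0,0],[-3,1,0],[3,3,1]] U=[[-3,2,-2],[0,4,-3],[0,0,1]]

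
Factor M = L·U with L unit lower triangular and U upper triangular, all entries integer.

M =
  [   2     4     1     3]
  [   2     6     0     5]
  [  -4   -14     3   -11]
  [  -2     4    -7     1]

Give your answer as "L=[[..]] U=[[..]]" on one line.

L=[[1,0,0,0],[1,1,0,0],[-2,-3,1,0],[-1,4,-1,1]] U=[[2,4,1,3],[0,2,-1,2],[0,0,2,1],[0,0,0,-3]]

  r1 -= 1·r0 → [0,2,-1,2]
  r2 -= -2·r0 → [0,-6,5,-5]
  r3 -= -1·r0 → [0,8,-6,4]
  r2 -= -3·r1 → [0,0,2,1]
  r3 -= 4·r1 → [0,0,-2,-4]
  r3 -= -1·r2 → [0,0,0,-3]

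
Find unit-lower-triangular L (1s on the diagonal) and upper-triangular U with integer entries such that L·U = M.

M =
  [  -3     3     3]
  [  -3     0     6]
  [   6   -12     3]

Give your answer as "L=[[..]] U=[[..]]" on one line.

L=[[1,0,0],[1,1,0],[-2,2,1]] U=[[-3,3,3],[0,-3,3],[0,0,3]]

  r1 -= 1·r0 → [0,-3,3]
  r2 -= -2·r0 → [0,-6,9]
  r2 -= 2·r1 → [0,0,3]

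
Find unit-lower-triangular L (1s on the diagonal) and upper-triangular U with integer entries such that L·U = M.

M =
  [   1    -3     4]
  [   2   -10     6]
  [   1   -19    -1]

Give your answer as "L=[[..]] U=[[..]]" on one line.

  R1 -= 2·R0 → [0,-4,-2]
  R2 -= 1·R0 → [0,-16,-5]
  R2 -= 4·R1 → [0,0,3]

L=[[1,0,0],[2,1,0],[1,4,1]] U=[[1,-3,4],[0,-4,-2],[0,0,3]]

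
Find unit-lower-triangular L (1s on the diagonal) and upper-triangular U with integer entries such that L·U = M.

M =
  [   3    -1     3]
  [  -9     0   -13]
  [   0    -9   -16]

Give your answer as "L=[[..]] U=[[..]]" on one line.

  r1 -= -3·r0 → [0,-3,-4]
  r2 -= 0·r0 → [0,-9,-16]
  r2 -= 3·r1 → [0,0,-4]

L=[[1,0,0],[-3,1,0],[0,3,1]] U=[[3,-1,3],[0,-3,-4],[0,0,-4]]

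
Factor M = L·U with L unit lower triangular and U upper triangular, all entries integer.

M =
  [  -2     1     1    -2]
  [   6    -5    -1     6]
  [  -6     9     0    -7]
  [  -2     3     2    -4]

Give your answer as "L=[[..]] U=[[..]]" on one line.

L=[[1,0,0,0],[-3,1,0,0],[3,-3,1,0],[1,-1,1,1]] U=[[-2,1,1,-2],[0,-2,2,0],[0,0,3,-1],[0,0,0,-1]]

  row1 -= -3·row0 → [0,-2,2,0]
  row2 -= 3·row0 → [0,6,-3,-1]
  row3 -= 1·row0 → [0,2,1,-2]
  row2 -= -3·row1 → [0,0,3,-1]
  row3 -= -1·row1 → [0,0,3,-2]
  row3 -= 1·row2 → [0,0,0,-1]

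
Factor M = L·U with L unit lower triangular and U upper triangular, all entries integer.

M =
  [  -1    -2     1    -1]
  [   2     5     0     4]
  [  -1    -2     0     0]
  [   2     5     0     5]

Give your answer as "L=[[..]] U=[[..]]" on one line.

L=[[1,0,0,0],[-2,1,0,0],[1,0,1,0],[-2,1,0,1]] U=[[-1,-2,1,-1],[0,1,2,2],[0,0,-1,1],[0,0,0,1]]

  r1 -= -2·r0 → [0,1,2,2]
  r2 -= 1·r0 → [0,0,-1,1]
  r3 -= -2·r0 → [0,1,2,3]
  r2 -= 0·r1 → [0,0,-1,1]
  r3 -= 1·r1 → [0,0,0,1]
  r3 -= 0·r2 → [0,0,0,1]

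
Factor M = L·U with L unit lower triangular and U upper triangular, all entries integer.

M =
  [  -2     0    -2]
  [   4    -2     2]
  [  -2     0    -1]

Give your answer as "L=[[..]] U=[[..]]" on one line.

  R1 -= -2·R0 → [0,-2,-2]
  R2 -= 1·R0 → [0,0,1]
  R2 -= 0·R1 → [0,0,1]

L=[[1,0,0],[-2,1,0],[1,0,1]] U=[[-2,0,-2],[0,-2,-2],[0,0,1]]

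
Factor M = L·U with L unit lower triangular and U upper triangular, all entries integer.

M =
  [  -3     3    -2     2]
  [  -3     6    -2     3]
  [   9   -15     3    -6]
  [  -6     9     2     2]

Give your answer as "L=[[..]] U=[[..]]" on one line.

  r1 -= 1·r0 → [0,3,0,1]
  r2 -= -3·r0 → [0,-6,-3,0]
  r3 -= 2·r0 → [0,3,6,-2]
  r2 -= -2·r1 → [0,0,-3,2]
  r3 -= 1·r1 → [0,0,6,-3]
  r3 -= -2·r2 → [0,0,0,1]

L=[[1,0,0,0],[1,1,0,0],[-3,-2,1,0],[2,1,-2,1]] U=[[-3,3,-2,2],[0,3,0,1],[0,0,-3,2],[0,0,0,1]]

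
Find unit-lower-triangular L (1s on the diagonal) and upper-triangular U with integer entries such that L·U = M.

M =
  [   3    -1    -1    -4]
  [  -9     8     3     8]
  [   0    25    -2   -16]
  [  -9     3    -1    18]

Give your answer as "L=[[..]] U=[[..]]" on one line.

  r1 -= -3·r0 → [0,5,0,-4]
  r2 -= 0·r0 → [0,25,-2,-16]
  r3 -= -3·r0 → [0,0,-4,6]
  r2 -= 5·r1 → [0,0,-2,4]
  r3 -= 0·r1 → [0,0,-4,6]
  r3 -= 2·r2 → [0,0,0,-2]

L=[[1,0,0,0],[-3,1,0,0],[0,5,1,0],[-3,0,2,1]] U=[[3,-1,-1,-4],[0,5,0,-4],[0,0,-2,4],[0,0,0,-2]]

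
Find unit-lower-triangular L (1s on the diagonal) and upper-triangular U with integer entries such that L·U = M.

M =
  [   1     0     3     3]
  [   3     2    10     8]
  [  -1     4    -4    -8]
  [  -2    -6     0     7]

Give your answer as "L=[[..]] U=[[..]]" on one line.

  row1 -= 3·row0 → [0,2,1,-1]
  row2 -= -1·row0 → [0,4,-1,-5]
  row3 -= -2·row0 → [0,-6,6,13]
  row2 -= 2·row1 → [0,0,-3,-3]
  row3 -= -3·row1 → [0,0,9,10]
  row3 -= -3·row2 → [0,0,0,1]

L=[[1,0,0,0],[3,1,0,0],[-1,2,1,0],[-2,-3,-3,1]] U=[[1,0,3,3],[0,2,1,-1],[0,0,-3,-3],[0,0,0,1]]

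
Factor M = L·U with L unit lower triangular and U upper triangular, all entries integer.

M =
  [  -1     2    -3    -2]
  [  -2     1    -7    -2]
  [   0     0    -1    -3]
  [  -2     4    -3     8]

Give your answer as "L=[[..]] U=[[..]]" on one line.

L=[[1,0,0,0],[2,1,0,0],[0,0,1,0],[2,0,-3,1]] U=[[-1,2,-3,-2],[0,-3,-1,2],[0,0,-1,-3],[0,0,0,3]]

  r1 -= 2·r0 → [0,-3,-1,2]
  r2 -= 0·r0 → [0,0,-1,-3]
  r3 -= 2·r0 → [0,0,3,12]
  r2 -= 0·r1 → [0,0,-1,-3]
  r3 -= 0·r1 → [0,0,3,12]
  r3 -= -3·r2 → [0,0,0,3]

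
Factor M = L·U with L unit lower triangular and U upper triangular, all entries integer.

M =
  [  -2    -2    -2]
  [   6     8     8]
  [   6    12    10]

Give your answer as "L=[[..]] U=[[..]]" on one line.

L=[[1,0,0],[-3,1,0],[-3,3,1]] U=[[-2,-2,-2],[0,2,2],[0,0,-2]]

  row1 -= -3·row0 → [0,2,2]
  row2 -= -3·row0 → [0,6,4]
  row2 -= 3·row1 → [0,0,-2]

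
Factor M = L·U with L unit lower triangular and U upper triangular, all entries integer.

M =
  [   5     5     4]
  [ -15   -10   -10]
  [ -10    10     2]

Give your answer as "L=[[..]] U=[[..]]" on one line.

L=[[1,0,0],[-3,1,0],[-2,4,1]] U=[[5,5,4],[0,5,2],[0,0,2]]

  R1 -= -3·R0 → [0,5,2]
  R2 -= -2·R0 → [0,20,10]
  R2 -= 4·R1 → [0,0,2]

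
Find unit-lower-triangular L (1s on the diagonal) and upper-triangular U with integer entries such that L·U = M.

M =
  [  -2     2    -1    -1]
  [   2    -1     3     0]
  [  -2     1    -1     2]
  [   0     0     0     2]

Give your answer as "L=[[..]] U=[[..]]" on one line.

L=[[1,0,0,0],[-1,1,0,0],[1,-1,1,0],[0,0,0,1]] U=[[-2,2,-1,-1],[0,1,2,-1],[0,0,2,2],[0,0,0,2]]

  R1 -= -1·R0 → [0,1,2,-1]
  R2 -= 1·R0 → [0,-1,0,3]
  R3 -= 0·R0 → [0,0,0,2]
  R2 -= -1·R1 → [0,0,2,2]
  R3 -= 0·R1 → [0,0,0,2]
  R3 -= 0·R2 → [0,0,0,2]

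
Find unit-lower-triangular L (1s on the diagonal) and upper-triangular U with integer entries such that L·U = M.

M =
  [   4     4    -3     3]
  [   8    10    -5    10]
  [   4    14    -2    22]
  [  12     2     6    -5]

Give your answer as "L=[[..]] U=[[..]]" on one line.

L=[[1,0,0,0],[2,1,0,0],[1,5,1,0],[3,-5,-5,1]] U=[[4,4,-3,3],[0,2,1,4],[0,0,-4,-1],[0,0,0,1]]

  row1 -= 2·row0 → [0,2,1,4]
  row2 -= 1·row0 → [0,10,1,19]
  row3 -= 3·row0 → [0,-10,15,-14]
  row2 -= 5·row1 → [0,0,-4,-1]
  row3 -= -5·row1 → [0,0,20,6]
  row3 -= -5·row2 → [0,0,0,1]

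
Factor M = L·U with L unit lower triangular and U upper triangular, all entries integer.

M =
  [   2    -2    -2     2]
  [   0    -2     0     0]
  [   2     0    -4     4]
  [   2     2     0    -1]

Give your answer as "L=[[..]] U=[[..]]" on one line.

L=[[1,0,0,0],[0,1,0,0],[1,-1,1,0],[1,-2,-1,1]] U=[[2,-2,-2,2],[0,-2,0,0],[0,0,-2,2],[0,0,0,-1]]

  r1 -= 0·r0 → [0,-2,0,0]
  r2 -= 1·r0 → [0,2,-2,2]
  r3 -= 1·r0 → [0,4,2,-3]
  r2 -= -1·r1 → [0,0,-2,2]
  r3 -= -2·r1 → [0,0,2,-3]
  r3 -= -1·r2 → [0,0,0,-1]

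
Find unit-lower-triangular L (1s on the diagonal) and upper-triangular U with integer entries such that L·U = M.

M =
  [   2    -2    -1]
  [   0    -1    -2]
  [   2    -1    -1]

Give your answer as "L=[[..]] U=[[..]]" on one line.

L=[[1,0,0],[0,1,0],[1,-1,1]] U=[[2,-2,-1],[0,-1,-2],[0,0,-2]]

  R1 -= 0·R0 → [0,-1,-2]
  R2 -= 1·R0 → [0,1,0]
  R2 -= -1·R1 → [0,0,-2]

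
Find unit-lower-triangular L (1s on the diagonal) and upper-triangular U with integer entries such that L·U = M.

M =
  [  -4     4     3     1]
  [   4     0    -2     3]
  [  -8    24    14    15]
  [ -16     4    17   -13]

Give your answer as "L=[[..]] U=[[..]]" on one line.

L=[[1,0,0,0],[-1,1,0,0],[2,4,1,0],[4,-3,2,1]] U=[[-4,4,3,1],[0,4,1,4],[0,0,4,-3],[0,0,0,1]]

  r1 -= -1·r0 → [0,4,1,4]
  r2 -= 2·r0 → [0,16,8,13]
  r3 -= 4·r0 → [0,-12,5,-17]
  r2 -= 4·r1 → [0,0,4,-3]
  r3 -= -3·r1 → [0,0,8,-5]
  r3 -= 2·r2 → [0,0,0,1]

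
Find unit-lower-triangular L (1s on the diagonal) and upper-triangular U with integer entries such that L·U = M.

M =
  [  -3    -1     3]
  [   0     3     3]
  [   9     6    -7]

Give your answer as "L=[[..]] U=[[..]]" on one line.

  r1 -= 0·r0 → [0,3,3]
  r2 -= -3·r0 → [0,3,2]
  r2 -= 1·r1 → [0,0,-1]

L=[[1,0,0],[0,1,0],[-3,1,1]] U=[[-3,-1,3],[0,3,3],[0,0,-1]]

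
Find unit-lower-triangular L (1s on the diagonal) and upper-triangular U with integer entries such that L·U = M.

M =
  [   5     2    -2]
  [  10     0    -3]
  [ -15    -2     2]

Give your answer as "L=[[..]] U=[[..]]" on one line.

  r1 -= 2·r0 → [0,-4,1]
  r2 -= -3·r0 → [0,4,-4]
  r2 -= -1·r1 → [0,0,-3]

L=[[1,0,0],[2,1,0],[-3,-1,1]] U=[[5,2,-2],[0,-4,1],[0,0,-3]]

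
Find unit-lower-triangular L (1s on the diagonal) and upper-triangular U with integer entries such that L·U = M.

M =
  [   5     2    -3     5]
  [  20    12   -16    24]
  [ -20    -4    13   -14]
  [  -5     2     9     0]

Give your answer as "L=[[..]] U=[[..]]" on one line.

  r1 -= 4·r0 → [0,4,-4,4]
  r2 -= -4·r0 → [0,4,1,6]
  r3 -= -1·r0 → [0,4,6,5]
  r2 -= 1·r1 → [0,0,5,2]
  r3 -= 1·r1 → [0,0,10,1]
  r3 -= 2·r2 → [0,0,0,-3]

L=[[1,0,0,0],[4,1,0,0],[-4,1,1,0],[-1,1,2,1]] U=[[5,2,-3,5],[0,4,-4,4],[0,0,5,2],[0,0,0,-3]]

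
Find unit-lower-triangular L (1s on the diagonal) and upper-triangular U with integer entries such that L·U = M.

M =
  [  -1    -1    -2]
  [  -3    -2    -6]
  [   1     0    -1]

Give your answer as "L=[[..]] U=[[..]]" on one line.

  r1 -= 3·r0 → [0,1,0]
  r2 -= -1·r0 → [0,-1,-3]
  r2 -= -1·r1 → [0,0,-3]

L=[[1,0,0],[3,1,0],[-1,-1,1]] U=[[-1,-1,-2],[0,1,0],[0,0,-3]]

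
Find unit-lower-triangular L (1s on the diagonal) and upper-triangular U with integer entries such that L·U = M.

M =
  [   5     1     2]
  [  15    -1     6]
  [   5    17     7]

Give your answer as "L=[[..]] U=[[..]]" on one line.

L=[[1,0,0],[3,1,0],[1,-4,1]] U=[[5,1,2],[0,-4,0],[0,0,5]]

  r1 -= 3·r0 → [0,-4,0]
  r2 -= 1·r0 → [0,16,5]
  r2 -= -4·r1 → [0,0,5]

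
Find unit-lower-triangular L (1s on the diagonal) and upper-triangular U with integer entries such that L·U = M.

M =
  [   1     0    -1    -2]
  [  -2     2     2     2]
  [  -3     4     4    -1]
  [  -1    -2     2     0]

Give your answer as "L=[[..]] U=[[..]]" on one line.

L=[[1,0,0,0],[-2,1,0,0],[-3,2,1,0],[-1,-1,1,1]] U=[[1,0,-1,-2],[0,2,0,-2],[0,0,1,-3],[0,0,0,-1]]

  r1 -= -2·r0 → [0,2,0,-2]
  r2 -= -3·r0 → [0,4,1,-7]
  r3 -= -1·r0 → [0,-2,1,-2]
  r2 -= 2·r1 → [0,0,1,-3]
  r3 -= -1·r1 → [0,0,1,-4]
  r3 -= 1·r2 → [0,0,0,-1]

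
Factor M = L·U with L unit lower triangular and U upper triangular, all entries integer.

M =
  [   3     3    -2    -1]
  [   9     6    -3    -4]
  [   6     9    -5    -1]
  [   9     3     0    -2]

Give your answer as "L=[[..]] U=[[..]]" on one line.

  R1 -= 3·R0 → [0,-3,3,-1]
  R2 -= 2·R0 → [0,3,-1,1]
  R3 -= 3·R0 → [0,-6,6,1]
  R2 -= -1·R1 → [0,0,2,0]
  R3 -= 2·R1 → [0,0,0,3]
  R3 -= 0·R2 → [0,0,0,3]

L=[[1,0,0,0],[3,1,0,0],[2,-1,1,0],[3,2,0,1]] U=[[3,3,-2,-1],[0,-3,3,-1],[0,0,2,0],[0,0,0,3]]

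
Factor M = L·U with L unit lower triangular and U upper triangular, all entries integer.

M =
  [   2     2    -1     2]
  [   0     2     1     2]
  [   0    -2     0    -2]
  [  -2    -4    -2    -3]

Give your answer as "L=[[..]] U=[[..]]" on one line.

  row1 -= 0·row0 → [0,2,1,2]
  row2 -= 0·row0 → [0,-2,0,-2]
  row3 -= -1·row0 → [0,-2,-3,-1]
  row2 -= -1·row1 → [0,0,1,0]
  row3 -= -1·row1 → [0,0,-2,1]
  row3 -= -2·row2 → [0,0,0,1]

L=[[1,0,0,0],[0,1,0,0],[0,-1,1,0],[-1,-1,-2,1]] U=[[2,2,-1,2],[0,2,1,2],[0,0,1,0],[0,0,0,1]]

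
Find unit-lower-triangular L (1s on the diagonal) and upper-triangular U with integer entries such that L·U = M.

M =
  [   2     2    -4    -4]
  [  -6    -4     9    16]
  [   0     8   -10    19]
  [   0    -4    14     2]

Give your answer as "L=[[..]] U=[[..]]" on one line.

L=[[1,0,0,0],[-3,1,0,0],[0,4,1,0],[0,-2,4,1]] U=[[2,2,-4,-4],[0,2,-3,4],[0,0,2,3],[0,0,0,-2]]

  r1 -= -3·r0 → [0,2,-3,4]
  r2 -= 0·r0 → [0,8,-10,19]
  r3 -= 0·r0 → [0,-4,14,2]
  r2 -= 4·r1 → [0,0,2,3]
  r3 -= -2·r1 → [0,0,8,10]
  r3 -= 4·r2 → [0,0,0,-2]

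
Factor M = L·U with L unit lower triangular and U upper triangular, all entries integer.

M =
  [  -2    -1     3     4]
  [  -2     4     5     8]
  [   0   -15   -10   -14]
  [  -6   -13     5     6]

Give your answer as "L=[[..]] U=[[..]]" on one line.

  R1 -= 1·R0 → [0,5,2,4]
  R2 -= 0·R0 → [0,-15,-10,-14]
  R3 -= 3·R0 → [0,-10,-4,-6]
  R2 -= -3·R1 → [0,0,-4,-2]
  R3 -= -2·R1 → [0,0,0,2]
  R3 -= 0·R2 → [0,0,0,2]

L=[[1,0,0,0],[1,1,0,0],[0,-3,1,0],[3,-2,0,1]] U=[[-2,-1,3,4],[0,5,2,4],[0,0,-4,-2],[0,0,0,2]]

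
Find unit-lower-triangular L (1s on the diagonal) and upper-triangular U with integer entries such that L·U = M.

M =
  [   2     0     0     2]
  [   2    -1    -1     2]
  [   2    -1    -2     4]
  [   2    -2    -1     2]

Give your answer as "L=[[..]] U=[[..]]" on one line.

  r1 -= 1·r0 → [0,-1,-1,0]
  r2 -= 1·r0 → [0,-1,-2,2]
  r3 -= 1·r0 → [0,-2,-1,0]
  r2 -= 1·r1 → [0,0,-1,2]
  r3 -= 2·r1 → [0,0,1,0]
  r3 -= -1·r2 → [0,0,0,2]

L=[[1,0,0,0],[1,1,0,0],[1,1,1,0],[1,2,-1,1]] U=[[2,0,0,2],[0,-1,-1,0],[0,0,-1,2],[0,0,0,2]]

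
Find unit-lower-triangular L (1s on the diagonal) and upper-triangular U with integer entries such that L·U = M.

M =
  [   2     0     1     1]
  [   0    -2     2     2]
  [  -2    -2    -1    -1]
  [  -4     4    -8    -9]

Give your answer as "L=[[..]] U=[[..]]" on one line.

  row1 -= 0·row0 → [0,-2,2,2]
  row2 -= -1·row0 → [0,-2,0,0]
  row3 -= -2·row0 → [0,4,-6,-7]
  row2 -= 1·row1 → [0,0,-2,-2]
  row3 -= -2·row1 → [0,0,-2,-3]
  row3 -= 1·row2 → [0,0,0,-1]

L=[[1,0,0,0],[0,1,0,0],[-1,1,1,0],[-2,-2,1,1]] U=[[2,0,1,1],[0,-2,2,2],[0,0,-2,-2],[0,0,0,-1]]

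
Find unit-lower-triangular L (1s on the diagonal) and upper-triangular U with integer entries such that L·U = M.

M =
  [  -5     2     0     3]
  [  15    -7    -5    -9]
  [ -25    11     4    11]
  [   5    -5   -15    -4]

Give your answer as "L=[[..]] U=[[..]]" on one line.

L=[[1,0,0,0],[-3,1,0,0],[5,-1,1,0],[-1,3,0,1]] U=[[-5,2,0,3],[0,-1,-5,0],[0,0,-1,-4],[0,0,0,-1]]

  r1 -= -3·r0 → [0,-1,-5,0]
  r2 -= 5·r0 → [0,1,4,-4]
  r3 -= -1·r0 → [0,-3,-15,-1]
  r2 -= -1·r1 → [0,0,-1,-4]
  r3 -= 3·r1 → [0,0,0,-1]
  r3 -= 0·r2 → [0,0,0,-1]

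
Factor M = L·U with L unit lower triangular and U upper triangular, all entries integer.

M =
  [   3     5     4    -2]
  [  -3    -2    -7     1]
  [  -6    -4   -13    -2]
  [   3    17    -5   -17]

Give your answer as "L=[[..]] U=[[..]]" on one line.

  r1 -= -1·r0 → [0,3,-3,-1]
  r2 -= -2·r0 → [0,6,-5,-6]
  r3 -= 1·r0 → [0,12,-9,-15]
  r2 -= 2·r1 → [0,0,1,-4]
  r3 -= 4·r1 → [0,0,3,-11]
  r3 -= 3·r2 → [0,0,0,1]

L=[[1,0,0,0],[-1,1,0,0],[-2,2,1,0],[1,4,3,1]] U=[[3,5,4,-2],[0,3,-3,-1],[0,0,1,-4],[0,0,0,1]]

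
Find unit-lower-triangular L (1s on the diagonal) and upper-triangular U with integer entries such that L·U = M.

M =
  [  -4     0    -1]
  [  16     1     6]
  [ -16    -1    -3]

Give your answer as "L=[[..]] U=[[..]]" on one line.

  row1 -= -4·row0 → [0,1,2]
  row2 -= 4·row0 → [0,-1,1]
  row2 -= -1·row1 → [0,0,3]

L=[[1,0,0],[-4,1,0],[4,-1,1]] U=[[-4,0,-1],[0,1,2],[0,0,3]]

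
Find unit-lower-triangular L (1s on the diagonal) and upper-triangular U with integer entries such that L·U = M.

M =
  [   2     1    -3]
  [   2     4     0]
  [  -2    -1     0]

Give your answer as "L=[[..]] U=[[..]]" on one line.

L=[[1,0,0],[1,1,0],[-1,0,1]] U=[[2,1,-3],[0,3,3],[0,0,-3]]

  r1 -= 1·r0 → [0,3,3]
  r2 -= -1·r0 → [0,0,-3]
  r2 -= 0·r1 → [0,0,-3]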